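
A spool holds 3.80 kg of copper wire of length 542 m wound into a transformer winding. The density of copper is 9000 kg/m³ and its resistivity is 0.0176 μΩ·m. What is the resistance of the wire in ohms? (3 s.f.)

12.2 Ω

ρ = 0.0176 μΩ·m = 1.76×10^-8 Ω·m
A = m/(density·L) = 3.8/(9000×542) = 7.7901e-07 m²
R = ρL/A = (1.76×10^-8)(542)/(7.7901e-07) = 12.2 Ω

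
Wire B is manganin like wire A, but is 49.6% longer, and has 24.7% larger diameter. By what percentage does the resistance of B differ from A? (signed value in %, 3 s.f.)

R ∝ L/d², so R_B/R_A = (1 + 49.6/100) × (1 + 24.7/100)⁻²
= 1.496 × 0.6431 = 0.962
(R_B − R_A)/R_A = 0.962 − 1 = -3.79%

-3.79%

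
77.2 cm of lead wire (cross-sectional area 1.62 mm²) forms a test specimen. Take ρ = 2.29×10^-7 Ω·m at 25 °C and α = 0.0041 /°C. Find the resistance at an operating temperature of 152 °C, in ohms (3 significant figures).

0.166 Ω

A = 1.62 mm² = 1.620e-06 m²
R₍25°C₎ = ρL/A = (2.29×10^-7)(0.772)/(1.620e-06) = 0.1091 Ω
R = R₀(1 + αΔT) = 0.1091(1 + 0.0041×127) = 0.166 Ω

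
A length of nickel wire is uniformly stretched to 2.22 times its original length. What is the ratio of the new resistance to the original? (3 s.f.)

Volume constant ⇒ A' = A/k with k = 2.22. R' = ρ(kL)/(A/k) = k²R.
Factor = 4.93

4.93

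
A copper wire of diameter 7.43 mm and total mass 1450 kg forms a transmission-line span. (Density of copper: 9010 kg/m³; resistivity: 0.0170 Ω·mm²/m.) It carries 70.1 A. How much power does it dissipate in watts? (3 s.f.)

7150 W

ρ = 0.0170 Ω·mm²/m = 1.70×10^-8 Ω·m
A = π(d/2)² = π(3.7150e-03 m)² = 4.3358e-05 m²
L = m/(density·A) = 1450/(9010×4.3358e-05) = 3712 m
R = ρL/A = (1.70×10^-8)(3712)/(4.3358e-05) = 1.455 Ω
P = I²R = (70.1)² × 1.455 = 7150 W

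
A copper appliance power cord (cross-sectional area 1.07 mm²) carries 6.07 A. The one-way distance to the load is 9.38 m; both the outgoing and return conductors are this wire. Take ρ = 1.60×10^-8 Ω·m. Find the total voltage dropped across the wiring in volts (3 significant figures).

1.70 V

A = 1.07 mm² = 1.070e-06 m²
Total conductor length (both ways) L = 2 × 9.38 = 18.76 m
R = ρL/A = (1.60×10^-8)(18.76)/(1.070e-06) = 0.2805 Ω
V = IR = 6.07 × 0.2805 = 1.70 V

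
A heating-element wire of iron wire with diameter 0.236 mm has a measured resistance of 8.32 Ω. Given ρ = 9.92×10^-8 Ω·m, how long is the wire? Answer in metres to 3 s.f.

3.67 m

A = π(d/2)² = π(1.1800e-04 m)² = 4.374e-08 m²
L = RA/ρ = (8.32)(4.374e-08)/(9.92×10^-8) = 3.67 m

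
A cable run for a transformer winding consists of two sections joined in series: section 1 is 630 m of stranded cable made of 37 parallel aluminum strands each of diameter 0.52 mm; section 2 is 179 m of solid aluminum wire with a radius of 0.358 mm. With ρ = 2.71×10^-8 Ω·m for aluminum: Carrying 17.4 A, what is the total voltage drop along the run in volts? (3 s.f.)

Section 1: A_strand = π(2.6000e-04)² = 2.124e-07 m²; R₁ = ρL/(N·A_s) = (2.71×10^-8)(630)/(37×2.124e-07) = 2.173 Ω
Section 2: A = πr² = π(3.5800e-04 m)² = 4.026e-07 m²
R₂ = (2.71×10^-8)(179)/(4.026e-07) = 12.05 Ω
R = R₁ + R₂ = 14.22 Ω
V = IR = 17.4 × 14.22 = 247 V

247 V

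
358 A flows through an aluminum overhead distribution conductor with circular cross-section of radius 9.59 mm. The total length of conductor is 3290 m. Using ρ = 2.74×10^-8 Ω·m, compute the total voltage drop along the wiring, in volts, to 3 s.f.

A = πr² = π(9.5900e-03 m)² = 2.889e-04 m²
R = ρL/A = (2.74×10^-8)(3290)/(2.889e-04) = 0.312 Ω
V = IR = 358 × 0.312 = 112 V

112 V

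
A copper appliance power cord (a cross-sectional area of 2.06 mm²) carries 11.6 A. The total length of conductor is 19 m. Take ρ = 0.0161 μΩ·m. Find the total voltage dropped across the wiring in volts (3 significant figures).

ρ = 0.0161 μΩ·m = 1.61×10^-8 Ω·m
A = 2.06 mm² = 2.060e-06 m²
R = ρL/A = (1.61×10^-8)(19)/(2.060e-06) = 0.1485 Ω
V = IR = 11.6 × 0.1485 = 1.72 V

1.72 V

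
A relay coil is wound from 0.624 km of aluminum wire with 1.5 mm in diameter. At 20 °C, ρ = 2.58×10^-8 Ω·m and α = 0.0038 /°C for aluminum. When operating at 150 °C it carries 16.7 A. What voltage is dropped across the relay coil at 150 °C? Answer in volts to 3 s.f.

227 V

A = π(d/2)² = π(7.5000e-04 m)² = 1.767e-06 m²
R₍20₎ = ρL/A = (2.58×10^-8)(624)/(1.767e-06) = 9.11 Ω
R₍150₎ = R₍20₎(1 + αΔT) = 9.11 × (1 + 0.0038×130) = 13.61 Ω
V = IR = 16.7 × 13.61 = 227 V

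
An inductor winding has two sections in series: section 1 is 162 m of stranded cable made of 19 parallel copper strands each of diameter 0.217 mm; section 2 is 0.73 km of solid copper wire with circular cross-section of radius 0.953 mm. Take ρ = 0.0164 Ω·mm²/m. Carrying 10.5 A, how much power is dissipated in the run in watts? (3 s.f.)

ρ = 0.0164 Ω·mm²/m = 1.64×10^-8 Ω·m
Section 1: A_strand = π(1.0850e-04)² = 3.698e-08 m²; R₁ = ρL/(N·A_s) = (1.64×10^-8)(162)/(19×3.698e-08) = 3.781 Ω
Section 2: A = πr² = π(9.5300e-04 m)² = 2.853e-06 m²
R₂ = (1.64×10^-8)(730)/(2.853e-06) = 4.196 Ω
R = R₁ + R₂ = 7.977 Ω
P = I²R = (10.5)² × 7.977 = 879 W

879 W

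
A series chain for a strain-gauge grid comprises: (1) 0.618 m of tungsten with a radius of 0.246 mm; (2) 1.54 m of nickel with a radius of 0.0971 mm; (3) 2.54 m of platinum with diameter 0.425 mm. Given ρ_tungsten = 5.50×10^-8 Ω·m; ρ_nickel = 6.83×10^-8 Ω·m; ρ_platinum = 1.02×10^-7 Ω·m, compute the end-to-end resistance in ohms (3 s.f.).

Seg 1: A = πr² = π(2.4600e-04 m)² = 1.901e-07 m²
R_1 = (5.50×10^-8)(0.618)/(1.901e-07) = 0.1788 Ω
Seg 2: A = πr² = π(9.7100e-05 m)² = 2.962e-08 m²
R_2 = (6.83×10^-8)(1.54)/(2.962e-08) = 3.551 Ω
Seg 3: A = π(d/2)² = π(2.1250e-04 m)² = 1.419e-07 m²
R_3 = (1.02×10^-7)(2.54)/(1.419e-07) = 1.826 Ω
R_total = R_1 + R_2 + R_3 = 5.56 Ω

5.56 Ω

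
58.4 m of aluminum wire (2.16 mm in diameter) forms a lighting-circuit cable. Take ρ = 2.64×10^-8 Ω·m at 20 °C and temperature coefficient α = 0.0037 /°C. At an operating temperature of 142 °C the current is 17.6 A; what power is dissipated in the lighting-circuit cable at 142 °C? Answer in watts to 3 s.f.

189 W

A = π(d/2)² = π(1.0800e-03 m)² = 3.664e-06 m²
R₍20₎ = ρL/A = (2.64×10^-8)(58.4)/(3.664e-06) = 0.4207 Ω
R₍142₎ = R₍20₎(1 + αΔT) = 0.4207 × (1 + 0.0037×122) = 0.6107 Ω
P = I²R = (17.6)² × 0.6107 = 189 W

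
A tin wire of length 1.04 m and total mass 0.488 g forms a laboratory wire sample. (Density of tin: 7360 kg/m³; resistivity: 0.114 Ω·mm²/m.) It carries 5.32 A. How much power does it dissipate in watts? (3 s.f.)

ρ = 0.114 Ω·mm²/m = 1.14×10^-7 Ω·m
A = m/(density·L) = 4.880×10^-4/(7360×1.04) = 6.3754e-08 m²
R = ρL/A = (1.14×10^-7)(1.04)/(6.3754e-08) = 1.86 Ω
P = I²R = (5.32)² × 1.86 = 52.6 W

52.6 W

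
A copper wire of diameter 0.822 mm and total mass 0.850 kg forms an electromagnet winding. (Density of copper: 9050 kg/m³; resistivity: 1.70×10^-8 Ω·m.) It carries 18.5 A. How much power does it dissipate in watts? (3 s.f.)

A = π(d/2)² = π(4.1100e-04 m)² = 5.3068e-07 m²
L = m/(density·A) = 0.85/(9050×5.3068e-07) = 177 m
R = ρL/A = (1.70×10^-8)(177)/(5.3068e-07) = 5.67 Ω
P = I²R = (18.5)² × 5.67 = 1940 W

1940 W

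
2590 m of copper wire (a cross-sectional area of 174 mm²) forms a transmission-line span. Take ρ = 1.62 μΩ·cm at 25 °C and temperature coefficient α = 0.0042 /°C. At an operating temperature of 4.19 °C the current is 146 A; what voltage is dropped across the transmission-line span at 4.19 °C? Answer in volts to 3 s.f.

ρ = 1.62 μΩ·cm = 1.62×10^-8 Ω·m
A = 174 mm² = 1.740e-04 m²
R₍25₎ = ρL/A = (1.62×10^-8)(2590)/(1.740e-04) = 0.2411 Ω
R₍4.19₎ = R₍25₎(1 + αΔT) = 0.2411 × (1 + 0.0042×-20.8) = 0.2201 Ω
V = IR = 146 × 0.2201 = 32.1 V

32.1 V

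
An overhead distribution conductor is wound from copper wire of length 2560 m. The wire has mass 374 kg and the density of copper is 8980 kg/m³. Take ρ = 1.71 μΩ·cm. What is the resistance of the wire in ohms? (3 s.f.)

2.69 Ω

ρ = 1.71 μΩ·cm = 1.71×10^-8 Ω·m
A = m/(density·L) = 374/(8980×2560) = 1.6269e-05 m²
R = ρL/A = (1.71×10^-8)(2560)/(1.6269e-05) = 2.69 Ω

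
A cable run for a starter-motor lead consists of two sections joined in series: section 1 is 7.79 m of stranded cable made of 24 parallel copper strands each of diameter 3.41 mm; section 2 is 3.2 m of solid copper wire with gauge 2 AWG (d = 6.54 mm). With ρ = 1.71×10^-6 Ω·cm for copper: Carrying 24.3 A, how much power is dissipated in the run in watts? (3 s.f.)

1.32 W

ρ = 1.71×10^-6 Ω·cm = 1.71×10^-8 Ω·m
Section 1: A_strand = π(1.7050e-03)² = 9.133e-06 m²; R₁ = ρL/(N·A_s) = (1.71×10^-8)(7.79)/(24×9.133e-06) = 6.077×10^-4 Ω
Section 2: A = π(6.54/2 mm)² = π(3.2700e-03 m)² = 3.359e-05 m²
R₂ = (1.71×10^-8)(3.2)/(3.359e-05) = 0.001629 Ω
R = R₁ + R₂ = 0.002237 Ω
P = I²R = (24.3)² × 0.002237 = 1.32 W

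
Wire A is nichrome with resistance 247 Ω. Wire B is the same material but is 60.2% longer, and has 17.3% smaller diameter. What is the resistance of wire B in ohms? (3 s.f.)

R ∝ L/d², so R_B/R_A = (1 + 60.2/100) × (1 − 17.3/100)⁻²
= 1.602 × 1.462 = 2.342
R_B = 2.342 × 247 = 579 Ω

579 Ω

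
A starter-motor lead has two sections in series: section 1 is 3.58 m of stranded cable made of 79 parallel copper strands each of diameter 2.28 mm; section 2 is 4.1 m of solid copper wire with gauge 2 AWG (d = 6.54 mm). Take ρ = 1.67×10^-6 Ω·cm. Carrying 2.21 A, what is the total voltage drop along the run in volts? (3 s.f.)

ρ = 1.67×10^-6 Ω·cm = 1.67×10^-8 Ω·m
Section 1: A_strand = π(1.1400e-03)² = 4.083e-06 m²; R₁ = ρL/(N·A_s) = (1.67×10^-8)(3.58)/(79×4.083e-06) = 1.854×10^-4 Ω
Section 2: A = π(6.54/2 mm)² = π(3.2700e-03 m)² = 3.359e-05 m²
R₂ = (1.67×10^-8)(4.1)/(3.359e-05) = 0.002038 Ω
R = R₁ + R₂ = 0.002224 Ω
V = IR = 2.21 × 0.002224 = 0.00491 V

0.00491 V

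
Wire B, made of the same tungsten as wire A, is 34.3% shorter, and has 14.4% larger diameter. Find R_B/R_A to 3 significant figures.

0.502

R ∝ L/d², so R_B/R_A = (1 − 34.3/100) × (1 + 14.4/100)⁻²
= 0.657 × 0.7641 = 0.502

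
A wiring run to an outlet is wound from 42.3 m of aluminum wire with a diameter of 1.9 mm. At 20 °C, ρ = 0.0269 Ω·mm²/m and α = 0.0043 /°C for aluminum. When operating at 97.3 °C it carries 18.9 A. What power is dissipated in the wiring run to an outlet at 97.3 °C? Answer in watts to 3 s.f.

191 W

ρ = 0.0269 Ω·mm²/m = 2.69×10^-8 Ω·m
A = π(d/2)² = π(9.5000e-04 m)² = 2.835e-06 m²
R₍20₎ = ρL/A = (2.69×10^-8)(42.3)/(2.835e-06) = 0.4013 Ω
R₍97.3₎ = R₍20₎(1 + αΔT) = 0.4013 × (1 + 0.0043×77.3) = 0.5347 Ω
P = I²R = (18.9)² × 0.5347 = 191 W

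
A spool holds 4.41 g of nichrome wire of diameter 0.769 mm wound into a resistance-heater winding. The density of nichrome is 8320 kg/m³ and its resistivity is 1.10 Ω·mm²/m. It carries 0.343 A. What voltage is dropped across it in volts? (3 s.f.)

0.927 V

ρ = 1.10 Ω·mm²/m = 1.10×10^-6 Ω·m
A = π(d/2)² = π(3.8450e-04 m)² = 4.6445e-07 m²
L = m/(density·A) = 0.00441/(8320×4.6445e-07) = 1.141 m
R = ρL/A = (1.10×10^-6)(1.141)/(4.6445e-07) = 2.703 Ω
V = IR = 0.343 × 2.703 = 0.927 V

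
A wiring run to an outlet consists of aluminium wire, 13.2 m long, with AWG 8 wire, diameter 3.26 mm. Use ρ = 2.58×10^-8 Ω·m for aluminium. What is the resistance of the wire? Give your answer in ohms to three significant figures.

0.0408 Ω

A = π(3.26/2 mm)² = π(1.6300e-03 m)² = 8.347e-06 m²
R = ρL/A = (2.58×10^-8)(13.2 m)/(8.347e-06 m²) = 0.0408 Ω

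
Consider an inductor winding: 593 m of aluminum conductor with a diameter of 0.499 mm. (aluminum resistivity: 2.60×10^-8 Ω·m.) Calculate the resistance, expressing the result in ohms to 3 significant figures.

A = π(d/2)² = π(2.4950e-04 m)² = 1.956e-07 m²
R = ρL/A = (2.60×10^-8)(593 m)/(1.956e-07 m²) = 78.8 Ω

78.8 Ω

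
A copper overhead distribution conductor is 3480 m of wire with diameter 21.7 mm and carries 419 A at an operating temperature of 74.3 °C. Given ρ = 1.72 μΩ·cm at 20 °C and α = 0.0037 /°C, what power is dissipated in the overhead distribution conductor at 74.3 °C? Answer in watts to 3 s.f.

34100 W

ρ = 1.72 μΩ·cm = 1.72×10^-8 Ω·m
A = π(d/2)² = π(1.0850e-02 m)² = 3.698e-04 m²
R₍20₎ = ρL/A = (1.72×10^-8)(3480)/(3.698e-04) = 0.1618 Ω
R₍74.3₎ = R₍20₎(1 + αΔT) = 0.1618 × (1 + 0.0037×54.3) = 0.1944 Ω
P = I²R = (419)² × 0.1944 = 34100 W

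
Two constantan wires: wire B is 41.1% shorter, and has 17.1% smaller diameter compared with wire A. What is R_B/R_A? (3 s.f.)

0.857

R ∝ L/d², so R_B/R_A = (1 − 41.1/100) × (1 − 17.1/100)⁻²
= 0.589 × 1.455 = 0.857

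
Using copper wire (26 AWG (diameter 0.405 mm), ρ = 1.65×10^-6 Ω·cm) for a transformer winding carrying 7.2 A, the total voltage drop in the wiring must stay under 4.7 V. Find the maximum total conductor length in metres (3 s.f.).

ρ = 1.65×10^-6 Ω·cm = 1.65×10^-8 Ω·m
A = π(0.405/2 mm)² = π(2.0250e-04 m)² = 1.288e-07 m²
L_max = V_max·A/(1·ρI) = (4.7)(1.288e-07)/(1.65×10^-8×7.2) = 5.10 m

5.10 m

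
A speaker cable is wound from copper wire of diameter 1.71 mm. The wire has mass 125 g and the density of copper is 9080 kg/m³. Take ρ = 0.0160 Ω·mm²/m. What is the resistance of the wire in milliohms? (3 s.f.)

41.8 mΩ

ρ = 0.0160 Ω·mm²/m = 1.60×10^-8 Ω·m
A = π(d/2)² = π(8.5500e-04 m)² = 2.2966e-06 m²
L = m/(density·A) = 0.125/(9080×2.2966e-06) = 5.994 m
R = ρL/A = (1.60×10^-8)(5.994)/(2.2966e-06) = 41.8 mΩ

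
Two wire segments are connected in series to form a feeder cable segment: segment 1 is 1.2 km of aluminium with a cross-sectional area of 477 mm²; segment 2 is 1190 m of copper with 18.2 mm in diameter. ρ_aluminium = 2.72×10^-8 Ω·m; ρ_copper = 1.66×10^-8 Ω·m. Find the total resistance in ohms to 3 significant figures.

Segment 1: A = 477 mm² = 4.770e-04 m²
R₁ = ρL/A = (2.72×10^-8)(1200)/(4.770e-04) = 0.06843 Ω
Segment 2: A = π(d/2)² = π(9.1000e-03 m)² = 2.602e-04 m²
R₂ = (1.66×10^-8)(1190)/(2.602e-04) = 0.07593 Ω
R = R₁ + R₂ = 0.144 Ω

0.144 Ω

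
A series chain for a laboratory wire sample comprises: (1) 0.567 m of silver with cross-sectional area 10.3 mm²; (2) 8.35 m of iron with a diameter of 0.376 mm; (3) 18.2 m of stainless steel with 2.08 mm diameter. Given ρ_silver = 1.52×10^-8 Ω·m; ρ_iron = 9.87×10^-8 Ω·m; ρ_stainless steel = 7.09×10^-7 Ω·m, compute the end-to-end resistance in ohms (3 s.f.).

11.2 Ω

Seg 1: A = 10.3 mm² = 1.030e-05 m²
R_1 = (1.52×10^-8)(0.567)/(1.030e-05) = 8.367×10^-4 Ω
Seg 2: A = π(d/2)² = π(1.8800e-04 m)² = 1.110e-07 m²
R_2 = (9.87×10^-8)(8.35)/(1.110e-07) = 7.422 Ω
Seg 3: A = π(d/2)² = π(1.0400e-03 m)² = 3.398e-06 m²
R_3 = (7.09×10^-7)(18.2)/(3.398e-06) = 3.798 Ω
R_total = R_1 + R_2 + R_3 = 11.2 Ω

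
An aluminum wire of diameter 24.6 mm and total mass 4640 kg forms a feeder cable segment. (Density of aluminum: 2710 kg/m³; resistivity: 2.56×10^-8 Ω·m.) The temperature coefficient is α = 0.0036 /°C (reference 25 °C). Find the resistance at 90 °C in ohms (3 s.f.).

A = π(d/2)² = π(1.2300e-02 m)² = 4.7529e-04 m²
L = m/(density·A) = 4640/(2710×4.7529e-04) = 3602 m
R = ρL/A = (2.56×10^-8)(3602)/(4.7529e-04) = 0.194 Ω
R(90 °C) = 0.194 × (1 + 0.0036×65) = 0.239 Ω

0.239 Ω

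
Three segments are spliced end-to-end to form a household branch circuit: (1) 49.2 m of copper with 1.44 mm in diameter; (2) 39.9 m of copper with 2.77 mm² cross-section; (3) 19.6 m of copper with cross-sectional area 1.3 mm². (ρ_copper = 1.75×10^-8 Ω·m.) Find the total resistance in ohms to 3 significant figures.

1.04 Ω

Seg 1: A = π(d/2)² = π(7.2000e-04 m)² = 1.629e-06 m²
R_1 = (1.75×10^-8)(49.2)/(1.629e-06) = 0.5287 Ω
Seg 2: A = 2.77 mm² = 2.770e-06 m²
R_2 = (1.75×10^-8)(39.9)/(2.770e-06) = 0.2521 Ω
Seg 3: A = 1.3 mm² = 1.300e-06 m²
R_3 = (1.75×10^-8)(19.6)/(1.300e-06) = 0.2638 Ω
R_total = R_1 + R_2 + R_3 = 1.04 Ω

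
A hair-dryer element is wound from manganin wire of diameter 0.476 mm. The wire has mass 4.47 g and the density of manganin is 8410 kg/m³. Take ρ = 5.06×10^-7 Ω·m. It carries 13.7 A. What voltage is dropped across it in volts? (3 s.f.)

A = π(d/2)² = π(2.3800e-04 m)² = 1.7795e-07 m²
L = m/(density·A) = 0.00447/(8410×1.7795e-07) = 2.987 m
R = ρL/A = (5.06×10^-7)(2.987)/(1.7795e-07) = 8.493 Ω
V = IR = 13.7 × 8.493 = 116 V

116 V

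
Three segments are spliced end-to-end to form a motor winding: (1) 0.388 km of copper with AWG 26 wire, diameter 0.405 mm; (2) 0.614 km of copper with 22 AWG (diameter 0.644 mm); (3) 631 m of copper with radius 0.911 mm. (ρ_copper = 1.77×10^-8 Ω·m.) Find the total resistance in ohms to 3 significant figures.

91.0 Ω

Seg 1: A = π(0.405/2 mm)² = π(2.0250e-04 m)² = 1.288e-07 m²
R_1 = (1.77×10^-8)(388)/(1.288e-07) = 53.31 Ω
Seg 2: A = π(0.644/2 mm)² = π(3.2200e-04 m)² = 3.257e-07 m²
R_2 = (1.77×10^-8)(614)/(3.257e-07) = 33.36 Ω
Seg 3: A = πr² = π(9.1100e-04 m)² = 2.607e-06 m²
R_3 = (1.77×10^-8)(631)/(2.607e-06) = 4.284 Ω
R_total = R_1 + R_2 + R_3 = 91.0 Ω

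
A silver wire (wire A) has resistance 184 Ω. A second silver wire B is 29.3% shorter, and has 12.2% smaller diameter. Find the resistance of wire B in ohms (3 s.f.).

R ∝ L/d², so R_B/R_A = (1 − 29.3/100) × (1 − 12.2/100)⁻²
= 0.707 × 1.297 = 0.9171
R_B = 0.9171 × 184 = 169 Ω

169 Ω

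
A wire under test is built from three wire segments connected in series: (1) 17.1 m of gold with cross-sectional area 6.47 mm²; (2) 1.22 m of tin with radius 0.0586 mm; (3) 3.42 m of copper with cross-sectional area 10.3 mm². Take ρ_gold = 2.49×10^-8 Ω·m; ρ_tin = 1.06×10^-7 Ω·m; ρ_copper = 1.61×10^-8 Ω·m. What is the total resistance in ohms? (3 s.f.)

12.1 Ω

Seg 1: A = 6.47 mm² = 6.470e-06 m²
R_1 = (2.49×10^-8)(17.1)/(6.470e-06) = 0.06581 Ω
Seg 2: A = πr² = π(5.8600e-05 m)² = 1.079e-08 m²
R_2 = (1.06×10^-7)(1.22)/(1.079e-08) = 11.99 Ω
Seg 3: A = 10.3 mm² = 1.030e-05 m²
R_3 = (1.61×10^-8)(3.42)/(1.030e-05) = 0.005346 Ω
R_total = R_1 + R_2 + R_3 = 12.1 Ω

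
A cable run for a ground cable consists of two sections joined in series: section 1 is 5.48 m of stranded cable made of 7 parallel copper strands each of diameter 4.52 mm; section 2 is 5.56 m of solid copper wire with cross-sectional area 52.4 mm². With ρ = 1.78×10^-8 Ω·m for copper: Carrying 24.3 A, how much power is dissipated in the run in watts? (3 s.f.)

1.63 W

Section 1: A_strand = π(2.2600e-03)² = 1.605e-05 m²; R₁ = ρL/(N·A_s) = (1.78×10^-8)(5.48)/(7×1.605e-05) = 8.684×10^-4 Ω
Section 2: A = 52.4 mm² = 5.240e-05 m²
R₂ = (1.78×10^-8)(5.56)/(5.240e-05) = 0.001889 Ω
R = R₁ + R₂ = 0.002757 Ω
P = I²R = (24.3)² × 0.002757 = 1.63 W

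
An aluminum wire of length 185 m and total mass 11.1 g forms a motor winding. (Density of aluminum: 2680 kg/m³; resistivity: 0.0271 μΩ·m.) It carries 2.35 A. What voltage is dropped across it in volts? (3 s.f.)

ρ = 0.0271 μΩ·m = 2.71×10^-8 Ω·m
A = m/(density·L) = 0.0111/(2680×185) = 2.2388e-08 m²
R = ρL/A = (2.71×10^-8)(185)/(2.2388e-08) = 223.9 Ω
V = IR = 2.35 × 223.9 = 526 V

526 V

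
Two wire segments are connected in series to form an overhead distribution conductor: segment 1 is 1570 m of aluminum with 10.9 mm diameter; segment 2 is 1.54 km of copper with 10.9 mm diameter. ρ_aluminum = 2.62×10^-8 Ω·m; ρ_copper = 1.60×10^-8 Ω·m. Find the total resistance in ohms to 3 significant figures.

0.705 Ω

Segment 1: A = π(d/2)² = π(5.4500e-03 m)² = 9.331e-05 m²
R₁ = ρL/A = (2.62×10^-8)(1570)/(9.331e-05) = 0.4408 Ω
R₂ = (1.60×10^-8)(1540)/(9.331e-05) = 0.2641 Ω
R = R₁ + R₂ = 0.705 Ω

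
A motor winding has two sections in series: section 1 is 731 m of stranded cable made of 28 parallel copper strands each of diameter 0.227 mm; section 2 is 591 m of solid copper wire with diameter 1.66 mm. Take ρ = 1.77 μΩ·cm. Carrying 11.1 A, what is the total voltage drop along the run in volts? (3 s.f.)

ρ = 1.77 μΩ·cm = 1.77×10^-8 Ω·m
Section 1: A_strand = π(1.1350e-04)² = 4.047e-08 m²; R₁ = ρL/(N·A_s) = (1.77×10^-8)(731)/(28×4.047e-08) = 11.42 Ω
Section 2: A = π(d/2)² = π(8.3000e-04 m)² = 2.164e-06 m²
R₂ = (1.77×10^-8)(591)/(2.164e-06) = 4.833 Ω
R = R₁ + R₂ = 16.25 Ω
V = IR = 11.1 × 16.25 = 180 V

180 V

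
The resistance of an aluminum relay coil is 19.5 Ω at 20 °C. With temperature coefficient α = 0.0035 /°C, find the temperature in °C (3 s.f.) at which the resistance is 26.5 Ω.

R = R₀(1 + α(T − T₀)) ⇒ T = T₀ + (R/R₀ − 1)/α
T = 20 + (26.5/19.5 − 1)/0.0035 = 20 + (0.359)/0.0035 = 123 °C

123 °C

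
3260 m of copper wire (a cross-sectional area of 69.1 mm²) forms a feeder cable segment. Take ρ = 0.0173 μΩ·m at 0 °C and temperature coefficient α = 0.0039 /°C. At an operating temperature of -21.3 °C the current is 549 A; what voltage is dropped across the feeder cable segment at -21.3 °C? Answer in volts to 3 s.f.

411 V

ρ = 0.0173 μΩ·m = 1.73×10^-8 Ω·m
A = 69.1 mm² = 6.910e-05 m²
R₍0₎ = ρL/A = (1.73×10^-8)(3260)/(6.910e-05) = 0.8162 Ω
R₍-21.3₎ = R₍0₎(1 + αΔT) = 0.8162 × (1 + 0.0039×-21.3) = 0.7484 Ω
V = IR = 549 × 0.7484 = 411 V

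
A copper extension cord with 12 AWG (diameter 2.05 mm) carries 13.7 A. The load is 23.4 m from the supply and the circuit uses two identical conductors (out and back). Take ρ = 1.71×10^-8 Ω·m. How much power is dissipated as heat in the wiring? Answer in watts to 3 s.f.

45.5 W

A = π(2.05/2 mm)² = π(1.0250e-03 m)² = 3.301e-06 m²
Total conductor length (both ways) L = 2 × 23.4 = 46.8 m
R = ρL/A = (1.71×10^-8)(46.8)/(3.301e-06) = 0.2425 Ω
P = I²R = (13.7)² × 0.2425 = 45.5 W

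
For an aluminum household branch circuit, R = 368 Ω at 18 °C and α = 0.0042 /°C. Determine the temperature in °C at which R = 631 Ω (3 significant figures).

188 °C

R = R₀(1 + α(T − T₀)) ⇒ T = T₀ + (R/R₀ − 1)/α
T = 18 + (631/368 − 1)/0.0042 = 18 + (0.7147)/0.0042 = 188 °C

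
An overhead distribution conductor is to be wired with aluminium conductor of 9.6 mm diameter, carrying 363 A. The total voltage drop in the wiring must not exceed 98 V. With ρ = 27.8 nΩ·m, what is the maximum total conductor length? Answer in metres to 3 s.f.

703 m

ρ = 27.8 nΩ·m = 2.78×10^-8 Ω·m
A = π(d/2)² = π(4.8000e-03 m)² = 7.238e-05 m²
L_max = V_max·A/(1·ρI) = (98)(7.238e-05)/(2.78×10^-8×363) = 703 m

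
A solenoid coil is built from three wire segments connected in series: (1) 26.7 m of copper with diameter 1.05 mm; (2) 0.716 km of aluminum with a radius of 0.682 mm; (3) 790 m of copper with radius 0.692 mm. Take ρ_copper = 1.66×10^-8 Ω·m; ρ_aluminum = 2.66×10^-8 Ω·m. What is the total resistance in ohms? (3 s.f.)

22.3 Ω

Seg 1: A = π(d/2)² = π(5.2500e-04 m)² = 8.659e-07 m²
R_1 = (1.66×10^-8)(26.7)/(8.659e-07) = 0.5119 Ω
Seg 2: A = πr² = π(6.8200e-04 m)² = 1.461e-06 m²
R_2 = (2.66×10^-8)(716)/(1.461e-06) = 13.03 Ω
Seg 3: A = πr² = π(6.9200e-04 m)² = 1.504e-06 m²
R_3 = (1.66×10^-8)(790)/(1.504e-06) = 8.717 Ω
R_total = R_1 + R_2 + R_3 = 22.3 Ω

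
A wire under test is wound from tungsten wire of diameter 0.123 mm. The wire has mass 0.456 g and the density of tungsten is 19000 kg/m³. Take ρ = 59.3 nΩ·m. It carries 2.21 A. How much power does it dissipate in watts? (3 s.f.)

49.2 W

ρ = 59.3 nΩ·m = 5.93×10^-8 Ω·m
A = π(d/2)² = π(6.1500e-05 m)² = 1.1882e-08 m²
L = m/(density·A) = 4.560×10^-4/(19000×1.1882e-08) = 2.02 m
R = ρL/A = (5.93×10^-8)(2.02)/(1.1882e-08) = 10.08 Ω
P = I²R = (2.21)² × 10.08 = 49.2 W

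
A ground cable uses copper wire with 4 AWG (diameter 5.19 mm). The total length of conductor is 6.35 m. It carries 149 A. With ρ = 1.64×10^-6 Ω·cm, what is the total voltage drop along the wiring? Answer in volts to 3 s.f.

0.733 V

ρ = 1.64×10^-6 Ω·cm = 1.64×10^-8 Ω·m
A = π(5.19/2 mm)² = π(2.5950e-03 m)² = 2.116e-05 m²
R = ρL/A = (1.64×10^-8)(6.35)/(2.116e-05) = 0.004923 Ω
V = IR = 149 × 0.004923 = 0.733 V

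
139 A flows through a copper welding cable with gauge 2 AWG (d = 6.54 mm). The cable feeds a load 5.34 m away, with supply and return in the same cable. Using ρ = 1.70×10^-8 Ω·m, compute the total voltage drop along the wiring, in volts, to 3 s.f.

A = π(6.54/2 mm)² = π(3.2700e-03 m)² = 3.359e-05 m²
Total conductor length (both ways) L = 2 × 5.34 = 10.68 m
R = ρL/A = (1.70×10^-8)(10.68)/(3.359e-05) = 0.005405 Ω
V = IR = 139 × 0.005405 = 0.751 V

0.751 V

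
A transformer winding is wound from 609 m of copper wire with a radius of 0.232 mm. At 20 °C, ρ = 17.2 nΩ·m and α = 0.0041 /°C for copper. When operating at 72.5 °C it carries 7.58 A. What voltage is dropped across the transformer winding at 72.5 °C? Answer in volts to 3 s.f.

571 V

ρ = 17.2 nΩ·m = 1.72×10^-8 Ω·m
A = πr² = π(2.3200e-04 m)² = 1.691e-07 m²
R₍20₎ = ρL/A = (1.72×10^-8)(609)/(1.691e-07) = 61.95 Ω
R₍72.5₎ = R₍20₎(1 + αΔT) = 61.95 × (1 + 0.0041×52.5) = 75.28 Ω
V = IR = 7.58 × 75.28 = 571 V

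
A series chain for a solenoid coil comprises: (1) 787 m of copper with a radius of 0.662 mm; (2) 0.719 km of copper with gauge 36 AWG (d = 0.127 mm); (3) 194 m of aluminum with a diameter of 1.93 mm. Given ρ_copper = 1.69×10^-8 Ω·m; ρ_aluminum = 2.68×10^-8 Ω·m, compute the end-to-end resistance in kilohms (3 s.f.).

Seg 1: A = πr² = π(6.6200e-04 m)² = 1.377e-06 m²
R_1 = (1.69×10^-8)(787)/(1.377e-06) = 9.66 Ω
Seg 2: A = π(0.127/2 mm)² = π(6.3500e-05 m)² = 1.267e-08 m²
R_2 = (1.69×10^-8)(719)/(1.267e-08) = 959.2 Ω
Seg 3: A = π(d/2)² = π(9.6500e-04 m)² = 2.926e-06 m²
R_3 = (2.68×10^-8)(194)/(2.926e-06) = 1.777 Ω
R_total = R_1 + R_2 + R_3 = 0.971 kΩ

0.971 kΩ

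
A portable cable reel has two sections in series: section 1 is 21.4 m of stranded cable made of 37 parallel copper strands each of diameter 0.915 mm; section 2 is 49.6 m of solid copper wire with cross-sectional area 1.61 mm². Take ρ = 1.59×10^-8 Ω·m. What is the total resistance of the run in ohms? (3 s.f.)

Section 1: A_strand = π(4.5750e-04)² = 6.576e-07 m²; R₁ = ρL/(N·A_s) = (1.59×10^-8)(21.4)/(37×6.576e-07) = 0.01399 Ω
Section 2: A = 1.61 mm² = 1.610e-06 m²
R₂ = (1.59×10^-8)(49.6)/(1.610e-06) = 0.4898 Ω
R = R₁ + R₂ = 0.504 Ω

0.504 Ω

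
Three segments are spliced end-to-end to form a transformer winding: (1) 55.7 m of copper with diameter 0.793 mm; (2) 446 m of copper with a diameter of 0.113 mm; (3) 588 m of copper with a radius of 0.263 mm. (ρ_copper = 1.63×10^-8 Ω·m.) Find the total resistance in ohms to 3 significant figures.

771 Ω

Seg 1: A = π(d/2)² = π(3.9650e-04 m)² = 4.939e-07 m²
R_1 = (1.63×10^-8)(55.7)/(4.939e-07) = 1.838 Ω
Seg 2: A = π(d/2)² = π(5.6500e-05 m)² = 1.003e-08 m²
R_2 = (1.63×10^-8)(446)/(1.003e-08) = 724.9 Ω
Seg 3: A = πr² = π(2.6300e-04 m)² = 2.173e-07 m²
R_3 = (1.63×10^-8)(588)/(2.173e-07) = 44.11 Ω
R_total = R_1 + R_2 + R_3 = 771 Ω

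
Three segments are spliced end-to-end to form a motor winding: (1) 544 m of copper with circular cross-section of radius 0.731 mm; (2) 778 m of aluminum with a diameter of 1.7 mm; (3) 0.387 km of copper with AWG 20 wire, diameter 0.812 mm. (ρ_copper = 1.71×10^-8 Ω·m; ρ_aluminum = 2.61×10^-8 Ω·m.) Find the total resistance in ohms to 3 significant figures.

27.3 Ω

Seg 1: A = πr² = π(7.3100e-04 m)² = 1.679e-06 m²
R_1 = (1.71×10^-8)(544)/(1.679e-06) = 5.541 Ω
Seg 2: A = π(d/2)² = π(8.5000e-04 m)² = 2.270e-06 m²
R_2 = (2.61×10^-8)(778)/(2.270e-06) = 8.946 Ω
Seg 3: A = π(0.812/2 mm)² = π(4.0600e-04 m)² = 5.178e-07 m²
R_3 = (1.71×10^-8)(387)/(5.178e-07) = 12.78 Ω
R_total = R_1 + R_2 + R_3 = 27.3 Ω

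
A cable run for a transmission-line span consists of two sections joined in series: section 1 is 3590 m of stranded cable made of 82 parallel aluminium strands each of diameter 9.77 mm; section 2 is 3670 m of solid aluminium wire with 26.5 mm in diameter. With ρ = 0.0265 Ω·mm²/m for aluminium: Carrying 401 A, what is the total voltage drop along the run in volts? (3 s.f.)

76.9 V

ρ = 0.0265 Ω·mm²/m = 2.65×10^-8 Ω·m
Section 1: A_strand = π(4.8850e-03)² = 7.497e-05 m²; R₁ = ρL/(N·A_s) = (2.65×10^-8)(3590)/(82×7.497e-05) = 0.01548 Ω
Section 2: A = π(d/2)² = π(1.3250e-02 m)² = 5.515e-04 m²
R₂ = (2.65×10^-8)(3670)/(5.515e-04) = 0.1763 Ω
R = R₁ + R₂ = 0.1918 Ω
V = IR = 401 × 0.1918 = 76.9 V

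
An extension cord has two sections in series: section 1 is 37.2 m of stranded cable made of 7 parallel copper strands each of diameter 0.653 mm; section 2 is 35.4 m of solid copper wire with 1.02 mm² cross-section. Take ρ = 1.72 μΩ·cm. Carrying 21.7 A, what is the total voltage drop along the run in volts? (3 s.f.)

ρ = 1.72 μΩ·cm = 1.72×10^-8 Ω·m
Section 1: A_strand = π(3.2650e-04)² = 3.349e-07 m²; R₁ = ρL/(N·A_s) = (1.72×10^-8)(37.2)/(7×3.349e-07) = 0.2729 Ω
Section 2: A = 1.02 mm² = 1.020e-06 m²
R₂ = (1.72×10^-8)(35.4)/(1.020e-06) = 0.5969 Ω
R = R₁ + R₂ = 0.8699 Ω
V = IR = 21.7 × 0.8699 = 18.9 V

18.9 V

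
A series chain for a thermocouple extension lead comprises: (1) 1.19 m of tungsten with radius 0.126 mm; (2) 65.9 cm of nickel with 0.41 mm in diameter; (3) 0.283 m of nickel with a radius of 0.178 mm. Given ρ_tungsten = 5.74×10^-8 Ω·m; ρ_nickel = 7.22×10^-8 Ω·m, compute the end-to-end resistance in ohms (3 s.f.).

Seg 1: A = πr² = π(1.2600e-04 m)² = 4.988e-08 m²
R_1 = (5.74×10^-8)(1.19)/(4.988e-08) = 1.37 Ω
Seg 2: A = π(d/2)² = π(2.0500e-04 m)² = 1.320e-07 m²
R_2 = (7.22×10^-8)(0.659)/(1.320e-07) = 0.3604 Ω
Seg 3: A = πr² = π(1.7800e-04 m)² = 9.954e-08 m²
R_3 = (7.22×10^-8)(0.283)/(9.954e-08) = 0.2053 Ω
R_total = R_1 + R_2 + R_3 = 1.94 Ω

1.94 Ω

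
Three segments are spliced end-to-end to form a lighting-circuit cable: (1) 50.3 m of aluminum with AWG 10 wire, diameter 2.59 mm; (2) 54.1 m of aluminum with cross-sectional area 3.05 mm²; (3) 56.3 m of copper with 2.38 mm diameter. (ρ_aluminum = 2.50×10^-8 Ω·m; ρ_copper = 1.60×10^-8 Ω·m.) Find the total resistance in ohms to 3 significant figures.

Seg 1: A = π(2.59/2 mm)² = π(1.2950e-03 m)² = 5.269e-06 m²
R_1 = (2.50×10^-8)(50.3)/(5.269e-06) = 0.2387 Ω
Seg 2: A = 3.05 mm² = 3.050e-06 m²
R_2 = (2.50×10^-8)(54.1)/(3.050e-06) = 0.4434 Ω
Seg 3: A = π(d/2)² = π(1.1900e-03 m)² = 4.449e-06 m²
R_3 = (1.60×10^-8)(56.3)/(4.449e-06) = 0.2025 Ω
R_total = R_1 + R_2 + R_3 = 0.885 Ω

0.885 Ω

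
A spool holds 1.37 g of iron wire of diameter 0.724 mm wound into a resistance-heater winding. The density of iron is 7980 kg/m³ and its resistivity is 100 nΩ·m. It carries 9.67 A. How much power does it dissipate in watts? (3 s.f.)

9.47 W

ρ = 100 nΩ·m = 1.00×10^-7 Ω·m
A = π(d/2)² = π(3.6200e-04 m)² = 4.1169e-07 m²
L = m/(density·A) = 0.00137/(7980×4.1169e-07) = 0.417 m
R = ρL/A = (1.00×10^-7)(0.417)/(4.1169e-07) = 0.1013 Ω
P = I²R = (9.67)² × 0.1013 = 9.47 W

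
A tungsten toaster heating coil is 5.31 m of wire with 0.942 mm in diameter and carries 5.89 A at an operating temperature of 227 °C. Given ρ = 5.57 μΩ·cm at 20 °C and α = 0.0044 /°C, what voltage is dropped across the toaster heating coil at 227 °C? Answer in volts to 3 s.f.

ρ = 5.57 μΩ·cm = 5.57×10^-8 Ω·m
A = π(d/2)² = π(4.7100e-04 m)² = 6.969e-07 m²
R₍20₎ = ρL/A = (5.57×10^-8)(5.31)/(6.969e-07) = 0.4244 Ω
R₍227₎ = R₍20₎(1 + αΔT) = 0.4244 × (1 + 0.0044×207) = 0.8109 Ω
V = IR = 5.89 × 0.8109 = 4.78 V

4.78 V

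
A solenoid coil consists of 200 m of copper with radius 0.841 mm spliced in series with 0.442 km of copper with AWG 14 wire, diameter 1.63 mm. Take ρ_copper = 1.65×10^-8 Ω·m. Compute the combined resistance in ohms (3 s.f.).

4.98 Ω

Segment 1: A = πr² = π(8.4100e-04 m)² = 2.222e-06 m²
R₁ = ρL/A = (1.65×10^-8)(200)/(2.222e-06) = 1.485 Ω
Segment 2: A = π(1.63/2 mm)² = π(8.1500e-04 m)² = 2.087e-06 m²
R₂ = (1.65×10^-8)(442)/(2.087e-06) = 3.495 Ω
R = R₁ + R₂ = 4.98 Ω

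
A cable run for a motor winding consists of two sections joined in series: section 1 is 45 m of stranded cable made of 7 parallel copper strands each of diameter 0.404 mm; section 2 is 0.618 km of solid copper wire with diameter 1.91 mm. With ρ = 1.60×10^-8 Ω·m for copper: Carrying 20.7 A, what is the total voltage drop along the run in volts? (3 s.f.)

88.0 V

Section 1: A_strand = π(2.0200e-04)² = 1.282e-07 m²; R₁ = ρL/(N·A_s) = (1.60×10^-8)(45)/(7×1.282e-07) = 0.8024 Ω
Section 2: A = π(d/2)² = π(9.5500e-04 m)² = 2.865e-06 m²
R₂ = (1.60×10^-8)(618)/(2.865e-06) = 3.451 Ω
R = R₁ + R₂ = 4.253 Ω
V = IR = 20.7 × 4.253 = 88.0 V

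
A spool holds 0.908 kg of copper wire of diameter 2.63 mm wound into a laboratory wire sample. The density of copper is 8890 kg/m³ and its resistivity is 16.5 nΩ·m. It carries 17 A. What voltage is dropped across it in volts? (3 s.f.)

ρ = 16.5 nΩ·m = 1.65×10^-8 Ω·m
A = π(d/2)² = π(1.3150e-03 m)² = 5.4325e-06 m²
L = m/(density·A) = 0.908/(8890×5.4325e-06) = 18.8 m
R = ρL/A = (1.65×10^-8)(18.8)/(5.4325e-06) = 0.0571 Ω
V = IR = 17 × 0.0571 = 0.971 V

0.971 V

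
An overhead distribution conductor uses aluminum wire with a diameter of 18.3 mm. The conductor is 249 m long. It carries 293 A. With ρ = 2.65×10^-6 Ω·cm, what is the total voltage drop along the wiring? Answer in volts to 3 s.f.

7.35 V

ρ = 2.65×10^-6 Ω·cm = 2.65×10^-8 Ω·m
A = π(d/2)² = π(9.1500e-03 m)² = 2.630e-04 m²
R = ρL/A = (2.65×10^-8)(249)/(2.630e-04) = 0.02509 Ω
V = IR = 293 × 0.02509 = 7.35 V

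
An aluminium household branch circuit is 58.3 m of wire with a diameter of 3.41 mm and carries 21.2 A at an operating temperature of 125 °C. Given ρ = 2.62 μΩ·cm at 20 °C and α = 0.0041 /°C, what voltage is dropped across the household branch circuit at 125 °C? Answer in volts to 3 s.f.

ρ = 2.62 μΩ·cm = 2.62×10^-8 Ω·m
A = π(d/2)² = π(1.7050e-03 m)² = 9.133e-06 m²
R₍20₎ = ρL/A = (2.62×10^-8)(58.3)/(9.133e-06) = 0.1673 Ω
R₍125₎ = R₍20₎(1 + αΔT) = 0.1673 × (1 + 0.0041×105) = 0.2393 Ω
V = IR = 21.2 × 0.2393 = 5.07 V

5.07 V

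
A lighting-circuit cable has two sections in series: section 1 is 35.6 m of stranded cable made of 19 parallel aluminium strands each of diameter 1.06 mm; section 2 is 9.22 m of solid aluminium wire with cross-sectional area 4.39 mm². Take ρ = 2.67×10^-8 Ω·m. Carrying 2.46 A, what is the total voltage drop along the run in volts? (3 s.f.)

Section 1: A_strand = π(5.3000e-04)² = 8.825e-07 m²; R₁ = ρL/(N·A_s) = (2.67×10^-8)(35.6)/(19×8.825e-07) = 0.05669 Ω
Section 2: A = 4.39 mm² = 4.390e-06 m²
R₂ = (2.67×10^-8)(9.22)/(4.390e-06) = 0.05608 Ω
R = R₁ + R₂ = 0.1128 Ω
V = IR = 2.46 × 0.1128 = 0.277 V

0.277 V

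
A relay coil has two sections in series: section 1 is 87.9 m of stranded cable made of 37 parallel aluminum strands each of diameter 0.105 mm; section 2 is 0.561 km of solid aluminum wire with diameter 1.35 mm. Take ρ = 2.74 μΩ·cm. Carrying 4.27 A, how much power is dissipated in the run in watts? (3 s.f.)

ρ = 2.74 μΩ·cm = 2.74×10^-8 Ω·m
Section 1: A_strand = π(5.2500e-05)² = 8.659e-09 m²; R₁ = ρL/(N·A_s) = (2.74×10^-8)(87.9)/(37×8.659e-09) = 7.517 Ω
Section 2: A = π(d/2)² = π(6.7500e-04 m)² = 1.431e-06 m²
R₂ = (2.74×10^-8)(561)/(1.431e-06) = 10.74 Ω
R = R₁ + R₂ = 18.26 Ω
P = I²R = (4.27)² × 18.26 = 333 W

333 W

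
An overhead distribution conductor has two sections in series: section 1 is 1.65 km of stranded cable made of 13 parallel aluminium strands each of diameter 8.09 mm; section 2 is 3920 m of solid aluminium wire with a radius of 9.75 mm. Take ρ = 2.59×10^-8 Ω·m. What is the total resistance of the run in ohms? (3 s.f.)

0.404 Ω

Section 1: A_strand = π(4.0450e-03)² = 5.140e-05 m²; R₁ = ρL/(N·A_s) = (2.59×10^-8)(1650)/(13×5.140e-05) = 0.06395 Ω
Section 2: A = πr² = π(9.7500e-03 m)² = 2.986e-04 m²
R₂ = (2.59×10^-8)(3920)/(2.986e-04) = 0.34 Ω
R = R₁ + R₂ = 0.404 Ω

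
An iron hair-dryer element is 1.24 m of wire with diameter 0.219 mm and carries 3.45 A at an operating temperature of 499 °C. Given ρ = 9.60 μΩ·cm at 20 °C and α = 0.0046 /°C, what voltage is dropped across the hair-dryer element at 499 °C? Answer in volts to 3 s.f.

ρ = 9.60 μΩ·cm = 9.60×10^-8 Ω·m
A = π(d/2)² = π(1.0950e-04 m)² = 3.767e-08 m²
R₍20₎ = ρL/A = (9.60×10^-8)(1.24)/(3.767e-08) = 3.16 Ω
R₍499₎ = R₍20₎(1 + αΔT) = 3.16 × (1 + 0.0046×479) = 10.12 Ω
V = IR = 3.45 × 10.12 = 34.9 V

34.9 V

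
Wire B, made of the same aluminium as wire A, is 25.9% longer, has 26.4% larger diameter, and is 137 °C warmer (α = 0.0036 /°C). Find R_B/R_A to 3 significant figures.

1.18

R ∝ ρL/d² with ρ ∝ (1+αΔT), so R_B/R_A = (1 + 25.9/100) × (1 + 26.4/100)⁻² × (1 + 0.0036×137)
= 1.259 × 0.6259 × 1.493 = 1.18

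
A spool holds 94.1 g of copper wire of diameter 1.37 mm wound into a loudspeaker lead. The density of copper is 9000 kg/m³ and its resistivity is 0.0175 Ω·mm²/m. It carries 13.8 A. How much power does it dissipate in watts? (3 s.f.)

ρ = 0.0175 Ω·mm²/m = 1.75×10^-8 Ω·m
A = π(d/2)² = π(6.8500e-04 m)² = 1.4741e-06 m²
L = m/(density·A) = 0.0941/(9000×1.4741e-06) = 7.093 m
R = ρL/A = (1.75×10^-8)(7.093)/(1.4741e-06) = 0.0842 Ω
P = I²R = (13.8)² × 0.0842 = 16.0 W

16.0 W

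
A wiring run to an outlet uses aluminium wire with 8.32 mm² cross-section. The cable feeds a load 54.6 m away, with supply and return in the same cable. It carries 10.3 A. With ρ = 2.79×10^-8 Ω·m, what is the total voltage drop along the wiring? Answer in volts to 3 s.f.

A = 8.32 mm² = 8.320e-06 m²
Total conductor length (both ways) L = 2 × 54.6 = 109.2 m
R = ρL/A = (2.79×10^-8)(109.2)/(8.320e-06) = 0.3662 Ω
V = IR = 10.3 × 0.3662 = 3.77 V

3.77 V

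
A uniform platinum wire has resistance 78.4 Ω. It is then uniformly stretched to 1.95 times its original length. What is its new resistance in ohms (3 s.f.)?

298 Ω

Volume constant ⇒ A' = A/k with k = 1.95. R' = ρ(kL)/(A/k) = k²R.
R' = 3.802 × 78.4 = 298 Ω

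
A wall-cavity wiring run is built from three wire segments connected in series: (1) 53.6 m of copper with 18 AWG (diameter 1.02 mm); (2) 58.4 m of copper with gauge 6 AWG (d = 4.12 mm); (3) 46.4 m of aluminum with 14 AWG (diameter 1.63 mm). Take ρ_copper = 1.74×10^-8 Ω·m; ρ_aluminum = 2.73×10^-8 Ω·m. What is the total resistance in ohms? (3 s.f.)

Seg 1: A = π(1.02/2 mm)² = π(5.1000e-04 m)² = 8.171e-07 m²
R_1 = (1.74×10^-8)(53.6)/(8.171e-07) = 1.141 Ω
Seg 2: A = π(4.12/2 mm)² = π(2.0600e-03 m)² = 1.333e-05 m²
R_2 = (1.74×10^-8)(58.4)/(1.333e-05) = 0.07622 Ω
Seg 3: A = π(1.63/2 mm)² = π(8.1500e-04 m)² = 2.087e-06 m²
R_3 = (2.73×10^-8)(46.4)/(2.087e-06) = 0.607 Ω
R_total = R_1 + R_2 + R_3 = 1.82 Ω

1.82 Ω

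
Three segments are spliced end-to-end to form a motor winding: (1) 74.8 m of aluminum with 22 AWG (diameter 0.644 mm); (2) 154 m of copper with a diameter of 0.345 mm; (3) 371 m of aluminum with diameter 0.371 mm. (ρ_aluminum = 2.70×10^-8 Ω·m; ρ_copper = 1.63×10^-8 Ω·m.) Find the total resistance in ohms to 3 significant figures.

Seg 1: A = π(0.644/2 mm)² = π(3.2200e-04 m)² = 3.257e-07 m²
R_1 = (2.70×10^-8)(74.8)/(3.257e-07) = 6.2 Ω
Seg 2: A = π(d/2)² = π(1.7250e-04 m)² = 9.348e-08 m²
R_2 = (1.63×10^-8)(154)/(9.348e-08) = 26.85 Ω
Seg 3: A = π(d/2)² = π(1.8550e-04 m)² = 1.081e-07 m²
R_3 = (2.70×10^-8)(371)/(1.081e-07) = 92.66 Ω
R_total = R_1 + R_2 + R_3 = 126 Ω

126 Ω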